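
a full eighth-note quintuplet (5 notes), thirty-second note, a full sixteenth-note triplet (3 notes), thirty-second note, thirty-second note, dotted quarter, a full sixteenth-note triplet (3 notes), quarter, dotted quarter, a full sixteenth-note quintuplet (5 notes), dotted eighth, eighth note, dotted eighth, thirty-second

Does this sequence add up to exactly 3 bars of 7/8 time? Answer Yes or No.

One bar of 7/8 = 28 thirty-second notes, so 3 bars = 84.
Each duration in thirty-second notes: a full eighth-note quintuplet (5 notes) (five quintuplet eighths span one half) = 16; thirty-second note = 1; a full sixteenth-note triplet (3 notes) (three triplet sixteenths span one eighth) = 4; thirty-second note = 1; thirty-second note = 1; dotted quarter = 12; a full sixteenth-note triplet (3 notes) (three triplet sixteenths span one eighth) = 4; quarter = 8; dotted quarter = 12; a full sixteenth-note quintuplet (5 notes) (five quintuplet sixteenths span one quarter) = 8; dotted eighth = 6; eighth note = 4; dotted eighth = 6; thirty-second = 1.
Altogether 16 + 1 + 4 + 1 + 1 + 12 + 4 + 8 + 12 + 8 + 6 + 4 + 6 + 1 = 84.
84 equals 84, so the answer is Yes.

Yes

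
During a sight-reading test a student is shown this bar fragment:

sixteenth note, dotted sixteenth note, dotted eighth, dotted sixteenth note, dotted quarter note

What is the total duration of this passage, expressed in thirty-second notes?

26

Convert each value to thirty-second notes: sixteenth note = 2; dotted sixteenth note = 3; dotted eighth = 6; dotted sixteenth note = 3; dotted quarter note = 12.
Altogether 2 + 3 + 6 + 3 + 12 = 26 thirty-second notes.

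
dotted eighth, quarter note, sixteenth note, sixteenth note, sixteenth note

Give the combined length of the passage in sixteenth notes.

10

In sixteenth notes: dotted eighth = 3; quarter note = 4; sixteenth note = 1; sixteenth note = 1; sixteenth note = 1.
Total: 3 + 4 + 1 + 1 + 1 = 10 sixteenth notes.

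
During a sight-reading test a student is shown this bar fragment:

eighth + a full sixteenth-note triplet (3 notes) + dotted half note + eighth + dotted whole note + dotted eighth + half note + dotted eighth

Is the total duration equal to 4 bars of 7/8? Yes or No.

One bar of 7/8 = 14 sixteenth notes, so 4 bars = 56.
In sixteenth notes: eighth = 2; a full sixteenth-note triplet (3 notes) (three triplet sixteenths span one eighth) = 2; dotted half note = 12; eighth = 2; dotted whole note = 24; dotted eighth = 3; half note = 8; dotted eighth = 3.
Altogether 2 + 2 + 12 + 2 + 24 + 3 + 8 + 3 = 56.
56 equals 56, so the answer is Yes.

Yes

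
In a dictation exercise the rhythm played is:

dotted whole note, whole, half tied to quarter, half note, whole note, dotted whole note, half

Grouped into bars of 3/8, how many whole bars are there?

One bar of 3/8 = 3 eighth notes.
Working in eighth notes: dotted whole note = 12; whole = 8; half tied to quarter (half + quarter) = 6; half note = 4; whole note = 8; dotted whole note = 12; half = 4.
Altogether 12 + 8 + 6 + 4 + 8 + 12 + 4 = 54.
54 ÷ 3 = 18 complete bars with 0 left over.

18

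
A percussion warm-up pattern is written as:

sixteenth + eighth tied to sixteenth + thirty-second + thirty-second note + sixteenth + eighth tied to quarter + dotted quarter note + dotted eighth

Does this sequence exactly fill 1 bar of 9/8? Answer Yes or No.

One bar of 9/8 = 36 thirty-second notes.
Express everything in thirty-second notes: sixteenth = 2; eighth tied to sixteenth (eighth + sixteenth) = 6; thirty-second = 1; thirty-second note = 1; sixteenth = 2; eighth tied to quarter (eighth + quarter) = 12; dotted quarter note = 12; dotted eighth = 6.
Sum: 2 + 6 + 1 + 1 + 2 + 12 + 12 + 6 = 42.
42 exceeds 36, so the answer is No.

No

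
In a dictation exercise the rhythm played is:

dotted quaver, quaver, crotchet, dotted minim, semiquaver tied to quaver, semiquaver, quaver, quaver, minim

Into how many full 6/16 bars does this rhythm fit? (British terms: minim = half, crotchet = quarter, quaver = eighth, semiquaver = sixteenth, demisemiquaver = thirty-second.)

6

One bar of 6/16 = 6 sixteenth notes.
Working in sixteenth notes: dotted quaver = 3; quaver = 2; crotchet = 4; dotted minim = 12; semiquaver tied to quaver (semiquaver + quaver) = 3; semiquaver = 1; quaver = 2; quaver = 2; minim = 8.
Sum: 3 + 2 + 4 + 12 + 3 + 1 + 2 + 2 + 8 = 37.
37 ÷ 6 = 6 complete bars with 1 left over.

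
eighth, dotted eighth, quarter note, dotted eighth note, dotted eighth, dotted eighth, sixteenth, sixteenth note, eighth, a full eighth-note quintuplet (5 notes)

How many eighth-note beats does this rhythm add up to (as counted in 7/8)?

One eighth-note beat = 2 sixteenth notes.
In sixteenth notes: eighth = 2; dotted eighth = 3; quarter note = 4; dotted eighth note = 3; dotted eighth = 3; dotted eighth = 3; sixteenth = 1; sixteenth note = 1; eighth = 2; a full eighth-note quintuplet (5 notes) (five quintuplet eighths span one half) = 8.
Sum: 2 + 3 + 4 + 3 + 3 + 3 + 1 + 1 + 2 + 8 = 30.
30 ÷ 2 = 15 beats.

15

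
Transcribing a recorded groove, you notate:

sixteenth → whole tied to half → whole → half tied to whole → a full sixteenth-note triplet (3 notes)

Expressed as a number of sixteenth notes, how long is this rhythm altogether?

67

Convert each value to sixteenth notes: sixteenth = 1; whole tied to half (whole + half) = 24; whole = 16; half tied to whole (half + whole) = 24; a full sixteenth-note triplet (3 notes) (three triplet sixteenths span one eighth) = 2.
Sum: 1 + 24 + 16 + 24 + 2 = 67 sixteenth notes.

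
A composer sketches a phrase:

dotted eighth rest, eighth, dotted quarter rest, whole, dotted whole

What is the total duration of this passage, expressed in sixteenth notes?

In sixteenth notes: dotted eighth rest = 3; eighth = 2; dotted quarter rest = 6; whole = 16; dotted whole = 24.
Total: 3 + 2 + 6 + 16 + 24 = 51 sixteenth notes.

51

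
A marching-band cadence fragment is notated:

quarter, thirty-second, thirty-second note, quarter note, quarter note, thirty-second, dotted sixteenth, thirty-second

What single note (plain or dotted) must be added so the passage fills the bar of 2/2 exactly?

The bar of 2/2 = 32 thirty-second notes.
Express everything in thirty-second notes: quarter = 8; thirty-second = 1; thirty-second note = 1; quarter note = 8; quarter note = 8; thirty-second = 1; dotted sixteenth = 3; thirty-second = 1.
Sum: 8 + 1 + 1 + 8 + 8 + 1 + 3 + 1 = 31.
Remaining: 32 − 31 = 1 thirty-second note, which is a thirty-second note.

thirty-second note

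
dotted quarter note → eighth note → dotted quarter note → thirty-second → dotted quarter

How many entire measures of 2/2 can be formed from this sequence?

1

One bar of 2/2 = 32 thirty-second notes.
In thirty-second notes: dotted quarter note = 12; eighth note = 4; dotted quarter note = 12; thirty-second = 1; dotted quarter = 12.
Adding: 12 + 4 + 12 + 1 + 12 = 41.
41 ÷ 32 = 1 complete bar with 9 left over.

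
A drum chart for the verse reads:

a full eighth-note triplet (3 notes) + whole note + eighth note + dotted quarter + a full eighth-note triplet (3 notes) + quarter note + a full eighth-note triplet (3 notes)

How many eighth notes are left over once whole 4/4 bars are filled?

One bar of 4/4 = 8 eighth notes.
Convert each value to eighth notes: a full eighth-note triplet (3 notes) (three triplet eighths span one quarter) = 2; whole note = 8; eighth note = 1; dotted quarter = 3; a full eighth-note triplet (3 notes) (three triplet eighths span one quarter) = 2; quarter note = 2; a full eighth-note triplet (3 notes) (three triplet eighths span one quarter) = 2.
Sum: 2 + 8 + 1 + 3 + 2 + 2 + 2 = 20.
20 ÷ 8 = 2 complete bars with 4 eighth notes remaining.

4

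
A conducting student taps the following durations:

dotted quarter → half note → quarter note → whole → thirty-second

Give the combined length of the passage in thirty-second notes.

Convert each value to thirty-second notes: dotted quarter = 12; half note = 16; quarter note = 8; whole = 32; thirty-second = 1.
Adding: 12 + 16 + 8 + 32 + 1 = 69 thirty-second notes.

69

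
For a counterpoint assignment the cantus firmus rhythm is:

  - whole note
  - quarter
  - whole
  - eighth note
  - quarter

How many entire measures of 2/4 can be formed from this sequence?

One bar of 2/4 = 4 eighth notes.
Convert each value to eighth notes: whole note = 8; quarter = 2; whole = 8; eighth note = 1; quarter = 2.
Altogether 8 + 2 + 8 + 1 + 2 = 21.
21 ÷ 4 = 5 complete bars with 1 left over.

5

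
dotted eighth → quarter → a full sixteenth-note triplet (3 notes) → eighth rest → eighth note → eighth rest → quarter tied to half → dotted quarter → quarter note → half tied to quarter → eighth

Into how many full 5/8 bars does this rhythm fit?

5

One bar of 5/8 = 10 sixteenth notes.
Each duration in sixteenth notes: dotted eighth = 3; quarter = 4; a full sixteenth-note triplet (3 notes) (three triplet sixteenths span one eighth) = 2; eighth rest = 2; eighth note = 2; eighth rest = 2; quarter tied to half (quarter + half) = 12; dotted quarter = 6; quarter note = 4; half tied to quarter (half + quarter) = 12; eighth = 2.
Total: 3 + 4 + 2 + 2 + 2 + 2 + 12 + 6 + 4 + 12 + 2 = 51.
51 ÷ 10 = 5 complete bars with 1 left over.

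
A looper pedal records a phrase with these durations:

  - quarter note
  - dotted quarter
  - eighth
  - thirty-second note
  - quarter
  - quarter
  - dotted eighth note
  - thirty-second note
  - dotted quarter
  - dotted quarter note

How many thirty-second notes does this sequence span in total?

Convert each value to thirty-second notes: quarter note = 8; dotted quarter = 12; eighth = 4; thirty-second note = 1; quarter = 8; quarter = 8; dotted eighth note = 6; thirty-second note = 1; dotted quarter = 12; dotted quarter note = 12.
Sum: 8 + 12 + 4 + 1 + 8 + 8 + 6 + 1 + 12 + 12 = 72 thirty-second notes.

72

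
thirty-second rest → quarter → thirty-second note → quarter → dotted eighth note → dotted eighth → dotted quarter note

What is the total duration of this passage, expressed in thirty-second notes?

Convert each value to thirty-second notes: thirty-second rest = 1; quarter = 8; thirty-second note = 1; quarter = 8; dotted eighth note = 6; dotted eighth = 6; dotted quarter note = 12.
Sum: 1 + 8 + 1 + 8 + 6 + 6 + 12 = 42 thirty-second notes.

42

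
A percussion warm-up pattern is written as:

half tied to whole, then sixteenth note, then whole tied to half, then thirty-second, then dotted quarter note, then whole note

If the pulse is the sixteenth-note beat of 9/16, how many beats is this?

71.5

One sixteenth-note beat = 2 thirty-second notes.
In thirty-second notes: half tied to whole (half + whole) = 48; sixteenth note = 2; whole tied to half (whole + half) = 48; thirty-second = 1; dotted quarter note = 12; whole note = 32.
Altogether 48 + 2 + 48 + 1 + 12 + 32 = 143.
143 ÷ 2 = 71.5 beats.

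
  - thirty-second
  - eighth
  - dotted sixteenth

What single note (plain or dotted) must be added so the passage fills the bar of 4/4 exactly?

dotted half note

The bar of 4/4 = 32 thirty-second notes.
Express everything in thirty-second notes: thirty-second = 1; eighth = 4; dotted sixteenth = 3.
Adding: 1 + 4 + 3 = 8.
Remaining: 32 − 8 = 24 thirty-second notes, which is a dotted half note.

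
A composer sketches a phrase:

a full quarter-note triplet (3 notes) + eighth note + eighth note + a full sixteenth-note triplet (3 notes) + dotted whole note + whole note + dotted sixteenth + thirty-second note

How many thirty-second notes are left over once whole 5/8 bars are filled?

One bar of 5/8 = 20 thirty-second notes.
Express everything in thirty-second notes: a full quarter-note triplet (3 notes) (three triplet quarters span one half) = 16; eighth note = 4; eighth note = 4; a full sixteenth-note triplet (3 notes) (three triplet sixteenths span one eighth) = 4; dotted whole note = 48; whole note = 32; dotted sixteenth = 3; thirty-second note = 1.
Altogether 16 + 4 + 4 + 4 + 48 + 32 + 3 + 1 = 112.
112 ÷ 20 = 5 complete bars with 12 thirty-second notes remaining.

12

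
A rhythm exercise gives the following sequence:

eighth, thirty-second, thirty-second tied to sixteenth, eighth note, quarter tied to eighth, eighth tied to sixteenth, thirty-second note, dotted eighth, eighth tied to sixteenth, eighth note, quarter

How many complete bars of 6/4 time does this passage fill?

1

One bar of 6/4 = 48 thirty-second notes.
In thirty-second notes: eighth = 4; thirty-second = 1; thirty-second tied to sixteenth (thirty-second + sixteenth) = 3; eighth note = 4; quarter tied to eighth (quarter + eighth) = 12; eighth tied to sixteenth (eighth + sixteenth) = 6; thirty-second note = 1; dotted eighth = 6; eighth tied to sixteenth (eighth + sixteenth) = 6; eighth note = 4; quarter = 8.
Altogether 4 + 1 + 3 + 4 + 12 + 6 + 1 + 6 + 6 + 4 + 8 = 55.
55 ÷ 48 = 1 complete bar with 7 left over.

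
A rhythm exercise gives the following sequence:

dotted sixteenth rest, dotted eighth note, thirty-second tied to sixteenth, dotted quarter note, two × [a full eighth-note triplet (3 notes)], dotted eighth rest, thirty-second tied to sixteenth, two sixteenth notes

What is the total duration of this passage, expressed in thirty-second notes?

53

Working in thirty-second notes: dotted sixteenth rest = 3; dotted eighth note = 6; thirty-second tied to sixteenth (thirty-second + sixteenth) = 3; dotted quarter note = 12; a full eighth-note triplet (3 notes) (three triplet eighths span one quarter) = 8; a full eighth-note triplet (3 notes) (three triplet eighths span one quarter) = 8; dotted eighth rest = 6; thirty-second tied to sixteenth (thirty-second + sixteenth) = 3; sixteenth note = 2; sixteenth note = 2.
Total: 3 + 6 + 3 + 12 + 8 + 8 + 6 + 3 + 2 + 2 = 53 thirty-second notes.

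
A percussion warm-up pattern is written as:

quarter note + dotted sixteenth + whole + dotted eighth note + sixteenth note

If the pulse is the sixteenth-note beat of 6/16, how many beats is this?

One sixteenth-note beat = 2 thirty-second notes.
In thirty-second notes: quarter note = 8; dotted sixteenth = 3; whole = 32; dotted eighth note = 6; sixteenth note = 2.
Total: 8 + 3 + 32 + 6 + 2 = 51.
51 ÷ 2 = 25.5 beats.

25.5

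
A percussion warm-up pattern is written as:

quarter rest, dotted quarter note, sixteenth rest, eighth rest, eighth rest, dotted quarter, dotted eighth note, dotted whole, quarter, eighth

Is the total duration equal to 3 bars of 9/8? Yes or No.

One bar of 9/8 = 18 sixteenth notes, so 3 bars = 54.
Working in sixteenth notes: quarter rest = 4; dotted quarter note = 6; sixteenth rest = 1; eighth rest = 2; eighth rest = 2; dotted quarter = 6; dotted eighth note = 3; dotted whole = 24; quarter = 4; eighth = 2.
Total: 4 + 6 + 1 + 2 + 2 + 6 + 3 + 24 + 4 + 2 = 54.
54 equals 54, so the answer is Yes.

Yes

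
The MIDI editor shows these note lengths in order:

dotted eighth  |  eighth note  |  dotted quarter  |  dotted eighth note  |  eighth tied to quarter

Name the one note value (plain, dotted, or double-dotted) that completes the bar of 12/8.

The bar of 12/8 = 24 sixteenth notes.
In sixteenth notes: dotted eighth = 3; eighth note = 2; dotted quarter = 6; dotted eighth note = 3; eighth tied to quarter (eighth + quarter) = 6.
Sum: 3 + 2 + 6 + 3 + 6 = 20.
Remaining: 24 − 20 = 4 sixteenth notes, which is a quarter note.

quarter note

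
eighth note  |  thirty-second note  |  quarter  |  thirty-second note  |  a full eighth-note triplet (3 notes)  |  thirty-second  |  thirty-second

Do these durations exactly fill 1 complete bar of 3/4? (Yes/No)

One bar of 3/4 = 24 thirty-second notes.
Working in thirty-second notes: eighth note = 4; thirty-second note = 1; quarter = 8; thirty-second note = 1; a full eighth-note triplet (3 notes) (three triplet eighths span one quarter) = 8; thirty-second = 1; thirty-second = 1.
Altogether 4 + 1 + 8 + 1 + 8 + 1 + 1 = 24.
24 equals 24, so the answer is Yes.

Yes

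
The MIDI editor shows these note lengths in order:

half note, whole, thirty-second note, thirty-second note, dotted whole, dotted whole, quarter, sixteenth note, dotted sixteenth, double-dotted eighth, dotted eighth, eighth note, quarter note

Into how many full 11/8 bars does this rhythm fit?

4

One bar of 11/8 = 44 thirty-second notes.
In thirty-second notes: half note = 16; whole = 32; thirty-second note = 1; thirty-second note = 1; dotted whole = 48; dotted whole = 48; quarter = 8; sixteenth note = 2; dotted sixteenth = 3; double-dotted eighth = 7; dotted eighth = 6; eighth note = 4; quarter note = 8.
Sum: 16 + 32 + 1 + 1 + 48 + 48 + 8 + 2 + 3 + 7 + 6 + 4 + 8 = 184.
184 ÷ 44 = 4 complete bars with 8 left over.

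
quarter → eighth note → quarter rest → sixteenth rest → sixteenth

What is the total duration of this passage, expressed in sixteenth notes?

12

Express everything in sixteenth notes: quarter = 4; eighth note = 2; quarter rest = 4; sixteenth rest = 1; sixteenth = 1.
Adding: 4 + 2 + 4 + 1 + 1 = 12 sixteenth notes.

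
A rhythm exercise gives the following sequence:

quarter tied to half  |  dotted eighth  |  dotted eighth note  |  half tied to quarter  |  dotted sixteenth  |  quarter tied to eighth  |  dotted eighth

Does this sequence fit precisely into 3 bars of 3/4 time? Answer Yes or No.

No

One bar of 3/4 = 24 thirty-second notes, so 3 bars = 72.
Working in thirty-second notes: quarter tied to half (quarter + half) = 24; dotted eighth = 6; dotted eighth note = 6; half tied to quarter (half + quarter) = 24; dotted sixteenth = 3; quarter tied to eighth (quarter + eighth) = 12; dotted eighth = 6.
Sum: 24 + 6 + 6 + 24 + 3 + 12 + 6 = 81.
81 exceeds 72, so the answer is No.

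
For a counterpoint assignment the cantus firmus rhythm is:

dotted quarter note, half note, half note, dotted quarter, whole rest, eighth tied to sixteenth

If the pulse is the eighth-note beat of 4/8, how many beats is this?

23.5

One eighth-note beat = 2 sixteenth notes.
Working in sixteenth notes: dotted quarter note = 6; half note = 8; half note = 8; dotted quarter = 6; whole rest = 16; eighth tied to sixteenth (eighth + sixteenth) = 3.
Altogether 6 + 8 + 8 + 6 + 16 + 3 = 47.
47 ÷ 2 = 23.5 beats.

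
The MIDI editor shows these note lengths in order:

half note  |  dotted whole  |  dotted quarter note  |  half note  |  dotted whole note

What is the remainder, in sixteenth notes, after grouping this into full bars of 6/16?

4

One bar of 6/16 = 3 eighth notes.
Express everything in eighth notes: half note = 4; dotted whole = 12; dotted quarter note = 3; half note = 4; dotted whole note = 12.
Adding: 4 + 12 + 3 + 4 + 12 = 35.
35 ÷ 3 = 11 complete bars with 2 eighth notes remaining = 4 sixteenth notes.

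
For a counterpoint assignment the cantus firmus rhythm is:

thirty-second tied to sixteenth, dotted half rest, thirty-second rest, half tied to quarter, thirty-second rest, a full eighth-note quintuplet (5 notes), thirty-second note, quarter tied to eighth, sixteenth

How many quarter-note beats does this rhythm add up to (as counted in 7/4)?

One quarter-note beat = 8 thirty-second notes.
Express everything in thirty-second notes: thirty-second tied to sixteenth (thirty-second + sixteenth) = 3; dotted half rest = 24; thirty-second rest = 1; half tied to quarter (half + quarter) = 24; thirty-second rest = 1; a full eighth-note quintuplet (5 notes) (five quintuplet eighths span one half) = 16; thirty-second note = 1; quarter tied to eighth (quarter + eighth) = 12; sixteenth = 2.
Adding: 3 + 24 + 1 + 24 + 1 + 16 + 1 + 12 + 2 = 84.
84 ÷ 8 = 10.5 beats.

10.5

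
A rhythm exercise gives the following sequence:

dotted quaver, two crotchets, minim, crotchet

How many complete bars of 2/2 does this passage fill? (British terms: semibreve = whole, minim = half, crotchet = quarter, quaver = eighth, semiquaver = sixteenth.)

1

One bar of 2/2 = 16 sixteenth notes.
Each duration in sixteenth notes: dotted quaver = 3; crotchet = 4; crotchet = 4; minim = 8; crotchet = 4.
Total: 3 + 4 + 4 + 8 + 4 = 23.
23 ÷ 16 = 1 complete bar with 7 left over.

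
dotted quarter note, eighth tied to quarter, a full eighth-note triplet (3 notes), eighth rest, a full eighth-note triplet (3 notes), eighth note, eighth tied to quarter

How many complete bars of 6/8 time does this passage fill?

2

One bar of 6/8 = 6 eighth notes.
Convert each value to eighth notes: dotted quarter note = 3; eighth tied to quarter (eighth + quarter) = 3; a full eighth-note triplet (3 notes) (three triplet eighths span one quarter) = 2; eighth rest = 1; a full eighth-note triplet (3 notes) (three triplet eighths span one quarter) = 2; eighth note = 1; eighth tied to quarter (eighth + quarter) = 3.
Adding: 3 + 3 + 2 + 1 + 2 + 1 + 3 = 15.
15 ÷ 6 = 2 complete bars with 3 left over.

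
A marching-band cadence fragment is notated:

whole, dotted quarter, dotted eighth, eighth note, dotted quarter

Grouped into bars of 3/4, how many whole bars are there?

2

One bar of 3/4 = 12 sixteenth notes.
In sixteenth notes: whole = 16; dotted quarter = 6; dotted eighth = 3; eighth note = 2; dotted quarter = 6.
Altogether 16 + 6 + 3 + 2 + 6 = 33.
33 ÷ 12 = 2 complete bars with 9 left over.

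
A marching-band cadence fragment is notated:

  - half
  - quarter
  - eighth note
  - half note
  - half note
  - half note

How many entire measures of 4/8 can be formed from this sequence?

One bar of 4/8 = 4 eighth notes.
Each duration in eighth notes: half = 4; quarter = 2; eighth note = 1; half note = 4; half note = 4; half note = 4.
Altogether 4 + 2 + 1 + 4 + 4 + 4 = 19.
19 ÷ 4 = 4 complete bars with 3 left over.

4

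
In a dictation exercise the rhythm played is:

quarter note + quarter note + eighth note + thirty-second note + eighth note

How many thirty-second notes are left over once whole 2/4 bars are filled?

9

One bar of 2/4 = 16 thirty-second notes.
Express everything in thirty-second notes: quarter note = 8; quarter note = 8; eighth note = 4; thirty-second note = 1; eighth note = 4.
Adding: 8 + 8 + 4 + 1 + 4 = 25.
25 ÷ 16 = 1 complete bar with 9 thirty-second notes remaining.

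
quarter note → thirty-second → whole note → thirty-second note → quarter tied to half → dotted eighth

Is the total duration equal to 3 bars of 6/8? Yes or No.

One bar of 6/8 = 24 thirty-second notes, so 3 bars = 72.
Convert each value to thirty-second notes: quarter note = 8; thirty-second = 1; whole note = 32; thirty-second note = 1; quarter tied to half (quarter + half) = 24; dotted eighth = 6.
Total: 8 + 1 + 32 + 1 + 24 + 6 = 72.
72 equals 72, so the answer is Yes.

Yes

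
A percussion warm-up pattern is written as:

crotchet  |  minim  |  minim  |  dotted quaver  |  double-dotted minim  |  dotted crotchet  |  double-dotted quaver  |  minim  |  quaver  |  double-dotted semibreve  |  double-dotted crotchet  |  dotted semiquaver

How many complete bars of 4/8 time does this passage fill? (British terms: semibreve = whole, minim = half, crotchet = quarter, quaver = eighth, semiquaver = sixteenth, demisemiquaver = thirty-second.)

One bar of 4/8 = 16 thirty-second notes.
Each duration in thirty-second notes: crotchet = 8; minim = 16; minim = 16; dotted quaver = 6; double-dotted minim = 28; dotted crotchet = 12; double-dotted quaver = 7; minim = 16; quaver = 4; double-dotted semibreve = 56; double-dotted crotchet = 14; dotted semiquaver = 3.
Total: 8 + 16 + 16 + 6 + 28 + 12 + 7 + 16 + 4 + 56 + 14 + 3 = 186.
186 ÷ 16 = 11 complete bars with 10 left over.

11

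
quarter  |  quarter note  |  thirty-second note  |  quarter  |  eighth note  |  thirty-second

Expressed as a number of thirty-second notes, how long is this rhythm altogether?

30

Each duration in thirty-second notes: quarter = 8; quarter note = 8; thirty-second note = 1; quarter = 8; eighth note = 4; thirty-second = 1.
Sum: 8 + 8 + 1 + 8 + 4 + 1 = 30 thirty-second notes.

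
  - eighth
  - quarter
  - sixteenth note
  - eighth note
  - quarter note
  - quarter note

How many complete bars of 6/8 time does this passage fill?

1

One bar of 6/8 = 12 sixteenth notes.
Working in sixteenth notes: eighth = 2; quarter = 4; sixteenth note = 1; eighth note = 2; quarter note = 4; quarter note = 4.
Altogether 2 + 4 + 1 + 2 + 4 + 4 = 17.
17 ÷ 12 = 1 complete bar with 5 left over.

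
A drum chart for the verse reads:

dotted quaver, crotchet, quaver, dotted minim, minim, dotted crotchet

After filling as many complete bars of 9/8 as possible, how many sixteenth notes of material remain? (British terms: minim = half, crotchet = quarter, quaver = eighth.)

One bar of 9/8 = 18 sixteenth notes.
In sixteenth notes: dotted quaver = 3; crotchet = 4; quaver = 2; dotted minim = 12; minim = 8; dotted crotchet = 6.
Sum: 3 + 4 + 2 + 12 + 8 + 6 = 35.
35 ÷ 18 = 1 complete bar with 17 sixteenth notes remaining.

17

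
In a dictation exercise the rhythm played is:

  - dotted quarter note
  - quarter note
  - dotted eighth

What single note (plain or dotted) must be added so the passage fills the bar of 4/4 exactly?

dotted eighth note

The bar of 4/4 = 16 sixteenth notes.
Express everything in sixteenth notes: dotted quarter note = 6; quarter note = 4; dotted eighth = 3.
Adding: 6 + 4 + 3 = 13.
Remaining: 16 − 13 = 3 sixteenth notes, which is a dotted eighth note.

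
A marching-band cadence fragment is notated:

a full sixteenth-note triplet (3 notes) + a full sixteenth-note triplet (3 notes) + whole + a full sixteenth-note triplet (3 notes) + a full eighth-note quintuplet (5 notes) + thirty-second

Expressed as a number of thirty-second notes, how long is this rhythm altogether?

Express everything in thirty-second notes: a full sixteenth-note triplet (3 notes) (three triplet sixteenths span one eighth) = 4; a full sixteenth-note triplet (3 notes) (three triplet sixteenths span one eighth) = 4; whole = 32; a full sixteenth-note triplet (3 notes) (three triplet sixteenths span one eighth) = 4; a full eighth-note quintuplet (5 notes) (five quintuplet eighths span one half) = 16; thirty-second = 1.
Sum: 4 + 4 + 32 + 4 + 16 + 1 = 61 thirty-second notes.

61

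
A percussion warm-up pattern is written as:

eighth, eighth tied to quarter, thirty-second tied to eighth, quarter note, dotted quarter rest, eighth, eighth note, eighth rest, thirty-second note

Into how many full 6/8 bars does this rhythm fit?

One bar of 6/8 = 24 thirty-second notes.
Working in thirty-second notes: eighth = 4; eighth tied to quarter (eighth + quarter) = 12; thirty-second tied to eighth (thirty-second + eighth) = 5; quarter note = 8; dotted quarter rest = 12; eighth = 4; eighth note = 4; eighth rest = 4; thirty-second note = 1.
Adding: 4 + 12 + 5 + 8 + 12 + 4 + 4 + 4 + 1 = 54.
54 ÷ 24 = 2 complete bars with 6 left over.

2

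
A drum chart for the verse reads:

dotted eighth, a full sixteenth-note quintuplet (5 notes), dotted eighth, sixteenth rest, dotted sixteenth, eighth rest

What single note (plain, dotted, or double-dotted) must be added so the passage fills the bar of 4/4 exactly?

dotted sixteenth note

The bar of 4/4 = 32 thirty-second notes.
Express everything in thirty-second notes: dotted eighth = 6; a full sixteenth-note quintuplet (5 notes) (five quintuplet sixteenths span one quarter) = 8; dotted eighth = 6; sixteenth rest = 2; dotted sixteenth = 3; eighth rest = 4.
Adding: 6 + 8 + 6 + 2 + 3 + 4 = 29.
Remaining: 32 − 29 = 3 thirty-second notes, which is a dotted sixteenth note.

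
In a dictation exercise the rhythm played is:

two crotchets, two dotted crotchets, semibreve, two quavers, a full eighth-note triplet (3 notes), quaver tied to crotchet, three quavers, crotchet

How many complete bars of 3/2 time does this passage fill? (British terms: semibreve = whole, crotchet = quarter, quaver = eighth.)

2

One bar of 3/2 = 12 eighth notes.
Convert each value to eighth notes: crotchet = 2; crotchet = 2; dotted crotchet = 3; dotted crotchet = 3; semibreve = 8; quaver = 1; quaver = 1; a full eighth-note triplet (3 notes) (three triplet eighths span one quarter) = 2; quaver tied to crotchet (quaver + crotchet) = 3; quaver = 1; quaver = 1; quaver = 1; crotchet = 2.
Adding: 2 + 2 + 3 + 3 + 8 + 1 + 1 + 2 + 3 + 1 + 1 + 1 + 2 = 30.
30 ÷ 12 = 2 complete bars with 6 left over.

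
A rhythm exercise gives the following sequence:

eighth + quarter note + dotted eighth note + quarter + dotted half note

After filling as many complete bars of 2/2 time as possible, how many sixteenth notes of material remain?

9

One bar of 2/2 = 16 sixteenth notes.
In sixteenth notes: eighth = 2; quarter note = 4; dotted eighth note = 3; quarter = 4; dotted half note = 12.
Sum: 2 + 4 + 3 + 4 + 12 = 25.
25 ÷ 16 = 1 complete bar with 9 sixteenth notes remaining.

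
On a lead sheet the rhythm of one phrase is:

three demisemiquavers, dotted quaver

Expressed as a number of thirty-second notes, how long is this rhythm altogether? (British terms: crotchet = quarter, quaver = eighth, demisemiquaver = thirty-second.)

Working in thirty-second notes: demisemiquaver = 1; demisemiquaver = 1; demisemiquaver = 1; dotted quaver = 6.
Altogether 1 + 1 + 1 + 6 = 9 thirty-second notes.

9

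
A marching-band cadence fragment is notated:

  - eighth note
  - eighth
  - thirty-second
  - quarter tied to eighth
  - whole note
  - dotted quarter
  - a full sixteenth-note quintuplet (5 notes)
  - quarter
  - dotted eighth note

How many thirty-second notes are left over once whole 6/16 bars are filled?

One bar of 6/16 = 12 thirty-second notes.
Working in thirty-second notes: eighth note = 4; eighth = 4; thirty-second = 1; quarter tied to eighth (quarter + eighth) = 12; whole note = 32; dotted quarter = 12; a full sixteenth-note quintuplet (5 notes) (five quintuplet sixteenths span one quarter) = 8; quarter = 8; dotted eighth note = 6.
Adding: 4 + 4 + 1 + 12 + 32 + 12 + 8 + 8 + 6 = 87.
87 ÷ 12 = 7 complete bars with 3 thirty-second notes remaining.

3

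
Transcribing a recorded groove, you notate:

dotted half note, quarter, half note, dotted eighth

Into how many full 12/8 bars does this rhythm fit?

One bar of 12/8 = 24 sixteenth notes.
Express everything in sixteenth notes: dotted half note = 12; quarter = 4; half note = 8; dotted eighth = 3.
Sum: 12 + 4 + 8 + 3 = 27.
27 ÷ 24 = 1 complete bar with 3 left over.

1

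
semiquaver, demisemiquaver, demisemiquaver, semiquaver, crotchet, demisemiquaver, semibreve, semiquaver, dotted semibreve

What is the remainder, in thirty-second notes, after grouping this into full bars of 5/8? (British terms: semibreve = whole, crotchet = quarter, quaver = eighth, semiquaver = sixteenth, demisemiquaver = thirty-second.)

One bar of 5/8 = 20 thirty-second notes.
Express everything in thirty-second notes: semiquaver = 2; demisemiquaver = 1; demisemiquaver = 1; semiquaver = 2; crotchet = 8; demisemiquaver = 1; semibreve = 32; semiquaver = 2; dotted semibreve = 48.
Sum: 2 + 1 + 1 + 2 + 8 + 1 + 32 + 2 + 48 = 97.
97 ÷ 20 = 4 complete bars with 17 thirty-second notes remaining.

17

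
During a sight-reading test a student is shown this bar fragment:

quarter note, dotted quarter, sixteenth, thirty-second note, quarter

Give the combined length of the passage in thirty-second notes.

Each duration in thirty-second notes: quarter note = 8; dotted quarter = 12; sixteenth = 2; thirty-second note = 1; quarter = 8.
Sum: 8 + 12 + 2 + 1 + 8 = 31 thirty-second notes.

31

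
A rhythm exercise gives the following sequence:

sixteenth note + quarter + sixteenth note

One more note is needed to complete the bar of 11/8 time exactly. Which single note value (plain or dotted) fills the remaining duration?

whole note

The bar of 11/8 = 22 sixteenth notes.
In sixteenth notes: sixteenth note = 1; quarter = 4; sixteenth note = 1.
Altogether 1 + 4 + 1 = 6.
Remaining: 22 − 6 = 16 sixteenth notes, which is a whole note.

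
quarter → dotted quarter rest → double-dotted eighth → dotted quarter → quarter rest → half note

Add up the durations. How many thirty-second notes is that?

Each duration in thirty-second notes: quarter = 8; dotted quarter rest = 12; double-dotted eighth = 7; dotted quarter = 12; quarter rest = 8; half note = 16.
Sum: 8 + 12 + 7 + 12 + 8 + 16 = 63 thirty-second notes.

63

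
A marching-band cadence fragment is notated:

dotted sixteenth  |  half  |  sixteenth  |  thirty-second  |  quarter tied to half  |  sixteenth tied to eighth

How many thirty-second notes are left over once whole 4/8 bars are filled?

4

One bar of 4/8 = 16 thirty-second notes.
In thirty-second notes: dotted sixteenth = 3; half = 16; sixteenth = 2; thirty-second = 1; quarter tied to half (quarter + half) = 24; sixteenth tied to eighth (sixteenth + eighth) = 6.
Total: 3 + 16 + 2 + 1 + 24 + 6 = 52.
52 ÷ 16 = 3 complete bars with 4 thirty-second notes remaining.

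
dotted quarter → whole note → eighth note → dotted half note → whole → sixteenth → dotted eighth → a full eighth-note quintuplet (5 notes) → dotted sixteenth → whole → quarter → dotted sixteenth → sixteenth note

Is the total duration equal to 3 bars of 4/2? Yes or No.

One bar of 4/2 = 64 thirty-second notes, so 3 bars = 192.
Each duration in thirty-second notes: dotted quarter = 12; whole note = 32; eighth note = 4; dotted half note = 24; whole = 32; sixteenth = 2; dotted eighth = 6; a full eighth-note quintuplet (5 notes) (five quintuplet eighths span one half) = 16; dotted sixteenth = 3; whole = 32; quarter = 8; dotted sixteenth = 3; sixteenth note = 2.
Altogether 12 + 32 + 4 + 24 + 32 + 2 + 6 + 16 + 3 + 32 + 8 + 3 + 2 = 176.
176 falls short of 192, so the answer is No.

No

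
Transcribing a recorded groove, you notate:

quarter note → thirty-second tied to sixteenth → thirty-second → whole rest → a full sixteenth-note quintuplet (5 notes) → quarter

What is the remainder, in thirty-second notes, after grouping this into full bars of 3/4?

12

One bar of 3/4 = 24 thirty-second notes.
In thirty-second notes: quarter note = 8; thirty-second tied to sixteenth (thirty-second + sixteenth) = 3; thirty-second = 1; whole rest = 32; a full sixteenth-note quintuplet (5 notes) (five quintuplet sixteenths span one quarter) = 8; quarter = 8.
Sum: 8 + 3 + 1 + 32 + 8 + 8 = 60.
60 ÷ 24 = 2 complete bars with 12 thirty-second notes remaining.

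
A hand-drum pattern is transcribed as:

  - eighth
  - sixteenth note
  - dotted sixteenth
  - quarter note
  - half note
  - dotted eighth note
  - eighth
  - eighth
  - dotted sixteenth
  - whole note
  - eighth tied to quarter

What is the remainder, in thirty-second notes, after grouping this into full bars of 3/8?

One bar of 3/8 = 12 thirty-second notes.
Express everything in thirty-second notes: eighth = 4; sixteenth note = 2; dotted sixteenth = 3; quarter note = 8; half note = 16; dotted eighth note = 6; eighth = 4; eighth = 4; dotted sixteenth = 3; whole note = 32; eighth tied to quarter (eighth + quarter) = 12.
Adding: 4 + 2 + 3 + 8 + 16 + 6 + 4 + 4 + 3 + 32 + 12 = 94.
94 ÷ 12 = 7 complete bars with 10 thirty-second notes remaining.

10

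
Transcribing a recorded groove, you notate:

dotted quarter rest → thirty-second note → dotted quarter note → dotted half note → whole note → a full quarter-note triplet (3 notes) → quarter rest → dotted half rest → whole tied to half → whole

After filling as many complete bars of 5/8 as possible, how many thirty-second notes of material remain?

One bar of 5/8 = 20 thirty-second notes.
In thirty-second notes: dotted quarter rest = 12; thirty-second note = 1; dotted quarter note = 12; dotted half note = 24; whole note = 32; a full quarter-note triplet (3 notes) (three triplet quarters span one half) = 16; quarter rest = 8; dotted half rest = 24; whole tied to half (whole + half) = 48; whole = 32.
Sum: 12 + 1 + 12 + 24 + 32 + 16 + 8 + 24 + 48 + 32 = 209.
209 ÷ 20 = 10 complete bars with 9 thirty-second notes remaining.

9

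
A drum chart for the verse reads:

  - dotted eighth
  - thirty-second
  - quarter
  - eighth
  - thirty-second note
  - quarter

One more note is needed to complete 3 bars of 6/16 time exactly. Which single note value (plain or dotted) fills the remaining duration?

quarter note

3 bars of 6/16 = 36 thirty-second notes.
Express everything in thirty-second notes: dotted eighth = 6; thirty-second = 1; quarter = 8; eighth = 4; thirty-second note = 1; quarter = 8.
Altogether 6 + 1 + 8 + 4 + 1 + 8 = 28.
Remaining: 36 − 28 = 8 thirty-second notes, which is a quarter note.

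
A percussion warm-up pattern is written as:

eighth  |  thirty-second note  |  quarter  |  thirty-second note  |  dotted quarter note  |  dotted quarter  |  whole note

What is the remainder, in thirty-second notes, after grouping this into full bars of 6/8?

22

One bar of 6/8 = 24 thirty-second notes.
Convert each value to thirty-second notes: eighth = 4; thirty-second note = 1; quarter = 8; thirty-second note = 1; dotted quarter note = 12; dotted quarter = 12; whole note = 32.
Altogether 4 + 1 + 8 + 1 + 12 + 12 + 32 = 70.
70 ÷ 24 = 2 complete bars with 22 thirty-second notes remaining.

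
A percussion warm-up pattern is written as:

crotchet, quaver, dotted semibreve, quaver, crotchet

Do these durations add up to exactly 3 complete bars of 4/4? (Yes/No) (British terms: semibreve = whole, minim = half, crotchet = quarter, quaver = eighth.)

One bar of 4/4 = 8 eighth notes, so 3 bars = 24.
Working in eighth notes: crotchet = 2; quaver = 1; dotted semibreve = 12; quaver = 1; crotchet = 2.
Altogether 2 + 1 + 12 + 1 + 2 = 18.
18 falls short of 24, so the answer is No.

No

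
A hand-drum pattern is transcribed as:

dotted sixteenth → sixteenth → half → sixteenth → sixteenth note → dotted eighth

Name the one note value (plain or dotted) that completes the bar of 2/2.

The bar of 2/2 = 32 thirty-second notes.
Each duration in thirty-second notes: dotted sixteenth = 3; sixteenth = 2; half = 16; sixteenth = 2; sixteenth note = 2; dotted eighth = 6.
Adding: 3 + 2 + 16 + 2 + 2 + 6 = 31.
Remaining: 32 − 31 = 1 thirty-second note, which is a thirty-second note.

thirty-second note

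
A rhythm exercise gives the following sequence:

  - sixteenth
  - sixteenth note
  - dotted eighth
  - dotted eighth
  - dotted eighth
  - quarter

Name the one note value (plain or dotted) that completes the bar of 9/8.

dotted eighth note

The bar of 9/8 = 18 sixteenth notes.
In sixteenth notes: sixteenth = 1; sixteenth note = 1; dotted eighth = 3; dotted eighth = 3; dotted eighth = 3; quarter = 4.
Sum: 1 + 1 + 3 + 3 + 3 + 4 = 15.
Remaining: 18 − 15 = 3 sixteenth notes, which is a dotted eighth note.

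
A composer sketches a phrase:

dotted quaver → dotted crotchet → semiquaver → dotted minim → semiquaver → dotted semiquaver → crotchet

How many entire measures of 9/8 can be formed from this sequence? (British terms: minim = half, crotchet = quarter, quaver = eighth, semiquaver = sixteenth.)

1

One bar of 9/8 = 36 thirty-second notes.
Working in thirty-second notes: dotted quaver = 6; dotted crotchet = 12; semiquaver = 2; dotted minim = 24; semiquaver = 2; dotted semiquaver = 3; crotchet = 8.
Adding: 6 + 12 + 2 + 24 + 2 + 3 + 8 = 57.
57 ÷ 36 = 1 complete bar with 21 left over.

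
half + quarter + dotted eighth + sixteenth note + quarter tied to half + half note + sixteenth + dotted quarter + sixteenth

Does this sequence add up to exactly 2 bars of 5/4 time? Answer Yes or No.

No

One bar of 5/4 = 20 sixteenth notes, so 2 bars = 40.
Working in sixteenth notes: half = 8; quarter = 4; dotted eighth = 3; sixteenth note = 1; quarter tied to half (quarter + half) = 12; half note = 8; sixteenth = 1; dotted quarter = 6; sixteenth = 1.
Sum: 8 + 4 + 3 + 1 + 12 + 8 + 1 + 6 + 1 = 44.
44 exceeds 40, so the answer is No.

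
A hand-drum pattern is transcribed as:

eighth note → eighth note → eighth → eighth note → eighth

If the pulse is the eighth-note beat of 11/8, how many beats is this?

5

One eighth-note beat = 2 sixteenth notes.
Express everything in sixteenth notes: eighth note = 2; eighth note = 2; eighth = 2; eighth note = 2; eighth = 2.
Adding: 2 + 2 + 2 + 2 + 2 = 10.
10 ÷ 2 = 5 beats.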